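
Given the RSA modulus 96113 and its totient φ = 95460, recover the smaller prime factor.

223

φ(n) = (p−1)(q−1) = n − (p+q) + 1, so p + q = 96113 − 95460 + 1 = 654.
p and q are the roots of t² − 654t + 96113 = 0.
Discriminant: 654² − 4·96113 = 427716 − 384452 = 43264; √43264 = 208.
q = (654 − 208)/2 = 223, p = (654 + 208)/2 = 431.
Check: 223 · 431 = 96113.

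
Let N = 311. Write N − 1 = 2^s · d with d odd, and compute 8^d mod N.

311 − 1 = 310 = 2^1 · 155, so d = 155.
8^1 ≡ 8 (mod 311)
8^2 ≡ 8^2 = 64 ≡ 64 (mod 311)
8^4 ≡ 64^2 = 4096 ≡ 53 (mod 311)
8^8 ≡ 53^2 = 2809 ≡ 10 (mod 311)
8^16 ≡ 10^2 = 100 ≡ 100 (mod 311)
8^32 ≡ 100^2 = 10000 ≡ 48 (mod 311)
8^64 ≡ 48^2 = 2304 ≡ 127 (mod 311)
8^128 ≡ 127^2 = 16129 ≡ 268 (mod 311)
155 = 128 + 16 + 8 + 2 + 1 in binary powers of 2.
So 8^155 ≡ 268 · 100 · 10 · 64 · 8 ≡ 1 (mod 311).
Since 8^d ≡ 1 (mod 311), base 8 does not prove 311 composite.

1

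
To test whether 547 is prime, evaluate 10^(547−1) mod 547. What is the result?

1

10^1 ≡ 10 (mod 547)
10^2 ≡ 10^2 = 100 ≡ 100 (mod 547)
10^4 ≡ 100^2 = 10000 ≡ 154 (mod 547)
10^8 ≡ 154^2 = 23716 ≡ 195 (mod 547)
10^16 ≡ 195^2 = 38025 ≡ 282 (mod 547)
10^32 ≡ 282^2 = 79524 ≡ 209 (mod 547)
10^64 ≡ 209^2 = 43681 ≡ 468 (mod 547)
10^128 ≡ 468^2 = 219024 ≡ 224 (mod 547)
10^256 ≡ 224^2 = 50176 ≡ 399 (mod 547)
10^512 ≡ 399^2 = 159201 ≡ 24 (mod 547)
546 = 512 + 32 + 2 in binary powers of 2.
So 10^546 ≡ 24 · 209 · 100 ≡ 1 (mod 547).
Since the result is 1, base 10 gives no evidence that 547 is composite.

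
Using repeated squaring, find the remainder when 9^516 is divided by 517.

383

9^1 ≡ 9 (mod 517)
9^2 ≡ 9^2 = 81 ≡ 81 (mod 517)
9^4 ≡ 81^2 = 6561 ≡ 357 (mod 517)
9^8 ≡ 357^2 = 127449 ≡ 267 (mod 517)
9^16 ≡ 267^2 = 71289 ≡ 460 (mod 517)
9^32 ≡ 460^2 = 211600 ≡ 147 (mod 517)
9^64 ≡ 147^2 = 21609 ≡ 412 (mod 517)
9^128 ≡ 412^2 = 169744 ≡ 168 (mod 517)
9^256 ≡ 168^2 = 28224 ≡ 306 (mod 517)
9^512 ≡ 306^2 = 93636 ≡ 59 (mod 517)
516 = 512 + 4 in binary powers of 2.
So 9^516 ≡ 59 · 357 ≡ 383 (mod 517).
Since 383 ≠ 1, base 9 is a Fermat witness: 517 is composite.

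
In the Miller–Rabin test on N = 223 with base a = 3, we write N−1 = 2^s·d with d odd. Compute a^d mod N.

223 − 1 = 222 = 2^1 · 111, so d = 111.
3^1 ≡ 3 (mod 223)
3^2 ≡ 3^2 = 9 ≡ 9 (mod 223)
3^4 ≡ 9^2 = 81 ≡ 81 (mod 223)
3^8 ≡ 81^2 = 6561 ≡ 94 (mod 223)
3^16 ≡ 94^2 = 8836 ≡ 139 (mod 223)
3^32 ≡ 139^2 = 19321 ≡ 143 (mod 223)
3^64 ≡ 143^2 = 20449 ≡ 156 (mod 223)
111 = 64 + 32 + 8 + 4 + 2 + 1 in binary powers of 2.
So 3^111 ≡ 156 · 143 · 94 · 81 · 9 · 3 ≡ 222 (mod 223).
Since 3^d ≡ 222 (mod 223), base 3 does not prove 223 composite.

222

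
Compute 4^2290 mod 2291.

4^1 ≡ 4 (mod 2291)
4^2 ≡ 4^2 = 16 ≡ 16 (mod 2291)
4^4 ≡ 16^2 = 256 ≡ 256 (mod 2291)
4^8 ≡ 256^2 = 65536 ≡ 1388 (mod 2291)
4^16 ≡ 1388^2 = 1926544 ≡ 2104 (mod 2291)
4^32 ≡ 2104^2 = 4426816 ≡ 604 (mod 2291)
4^64 ≡ 604^2 = 364816 ≡ 547 (mod 2291)
4^128 ≡ 547^2 = 299209 ≡ 1379 (mod 2291)
4^256 ≡ 1379^2 = 1901641 ≡ 111 (mod 2291)
4^512 ≡ 111^2 = 12321 ≡ 866 (mod 2291)
4^1024 ≡ 866^2 = 749956 ≡ 799 (mod 2291)
4^2048 ≡ 799^2 = 638401 ≡ 1503 (mod 2291)
2290 = 2048 + 128 + 64 + 32 + 16 + 2 in binary powers of 2.
So 4^2290 ≡ 1503 · 1379 · 547 · 604 · 2104 · 16 ≡ 1591 (mod 2291).
Since 1591 ≠ 1, base 4 is a Fermat witness: 2291 is composite.

1591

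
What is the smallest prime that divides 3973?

3973 is odd.
Digit sum 22, not divisible by 3.
Ends in 3: not divisible by 5.
7: 3973 = 7·567 + 4
11: 3973 = 11·361 + 2
13: 3973 = 13·305 + 8
17: 3973 = 17·233 + 12
19: 3973 = 19·209 + 2
23: 3973 = 23·172 + 17
29: 3973 = 29·137

29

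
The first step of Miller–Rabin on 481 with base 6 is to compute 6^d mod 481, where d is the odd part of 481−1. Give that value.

481 − 1 = 480 = 2^5 · 15, so d = 15.
6^1 ≡ 6 (mod 481)
6^2 ≡ 6^2 = 36 ≡ 36 (mod 481)
6^4 ≡ 36^2 = 1296 ≡ 334 (mod 481)
6^8 ≡ 334^2 = 111556 ≡ 445 (mod 481)
15 = 8 + 4 + 2 + 1 in binary powers of 2.
So 6^15 ≡ 445 · 334 · 36 · 6 ≡ 216 (mod 481).
Squaring chain: 216 → 480 → 1 → 1 → 1; reaches −1, so base 6 does not prove 481 composite.

216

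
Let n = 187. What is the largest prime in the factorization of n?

187 = 11 · 17
17 is prime.
So 187 = 11 · 17; the largest prime factor is 17.

17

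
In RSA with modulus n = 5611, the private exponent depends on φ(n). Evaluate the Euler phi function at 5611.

5400

Factor: 5611 = 31 · 181.
φ(5611) = (31−1) · (181−1) = 30 · 180 = 5400.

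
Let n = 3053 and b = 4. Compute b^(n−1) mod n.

1119

4^1 ≡ 4 (mod 3053)
4^2 ≡ 4^2 = 16 ≡ 16 (mod 3053)
4^4 ≡ 16^2 = 256 ≡ 256 (mod 3053)
4^8 ≡ 256^2 = 65536 ≡ 1423 (mod 3053)
4^16 ≡ 1423^2 = 2024929 ≡ 790 (mod 3053)
4^32 ≡ 790^2 = 624100 ≡ 1288 (mod 3053)
4^64 ≡ 1288^2 = 1658944 ≡ 1165 (mod 3053)
4^128 ≡ 1165^2 = 1357225 ≡ 1693 (mod 3053)
4^256 ≡ 1693^2 = 2866249 ≡ 2535 (mod 3053)
4^512 ≡ 2535^2 = 6426225 ≡ 2713 (mod 3053)
4^1024 ≡ 2713^2 = 7360369 ≡ 2639 (mod 3053)
4^2048 ≡ 2639^2 = 6964321 ≡ 428 (mod 3053)
3052 = 2048 + 512 + 256 + 128 + 64 + 32 + 8 + 4 in binary powers of 2.
So 4^3052 ≡ 428 · 2713 · 2535 · 1693 · 1165 · 1288 · 1423 · 256 ≡ 1119 (mod 3053).
Since 1119 ≠ 1, base 4 is a Fermat witness: 3053 is composite.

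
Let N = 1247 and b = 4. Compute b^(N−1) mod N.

4^1 ≡ 4 (mod 1247)
4^2 ≡ 4^2 = 16 ≡ 16 (mod 1247)
4^4 ≡ 16^2 = 256 ≡ 256 (mod 1247)
4^8 ≡ 256^2 = 65536 ≡ 692 (mod 1247)
4^16 ≡ 692^2 = 478864 ≡ 16 (mod 1247)
4^32 ≡ 16^2 = 256 ≡ 256 (mod 1247)
4^64 ≡ 256^2 = 65536 ≡ 692 (mod 1247)
4^128 ≡ 692^2 = 478864 ≡ 16 (mod 1247)
4^256 ≡ 16^2 = 256 ≡ 256 (mod 1247)
4^512 ≡ 256^2 = 65536 ≡ 692 (mod 1247)
4^1024 ≡ 692^2 = 478864 ≡ 16 (mod 1247)
1246 = 1024 + 128 + 64 + 16 + 8 + 4 + 2 in binary powers of 2.
So 4^1246 ≡ 16 · 16 · 692 · 16 · 692 · 256 · 16 ≡ 1 (mod 1247).
Since the result is 1, base 4 gives no evidence that 1247 is composite.

1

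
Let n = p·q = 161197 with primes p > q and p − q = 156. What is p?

487

Since p = q + 156, we have 161197 = q(q + 156), so q² + 156q − 161197 = 0.
Discriminant: 156² + 4·161197 = 24336 + 644788 = 669124; √669124 = 818.
q = (−156 + 818)/2 = 331, and p = q + 156 = 487.
Check: 331 · 487 = 161197.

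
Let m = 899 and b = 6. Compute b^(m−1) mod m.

6^1 ≡ 6 (mod 899)
6^2 ≡ 6^2 = 36 ≡ 36 (mod 899)
6^4 ≡ 36^2 = 1296 ≡ 397 (mod 899)
6^8 ≡ 397^2 = 157609 ≡ 284 (mod 899)
6^16 ≡ 284^2 = 80656 ≡ 645 (mod 899)
6^32 ≡ 645^2 = 416025 ≡ 687 (mod 899)
6^64 ≡ 687^2 = 471969 ≡ 893 (mod 899)
6^128 ≡ 893^2 = 797449 ≡ 36 (mod 899)
6^256 ≡ 36^2 = 1296 ≡ 397 (mod 899)
6^512 ≡ 397^2 = 157609 ≡ 284 (mod 899)
898 = 512 + 256 + 128 + 2 in binary powers of 2.
So 6^898 ≡ 284 · 397 · 36 · 36 ≡ 645 (mod 899).
Since 645 ≠ 1, base 6 is a Fermat witness: 899 is composite.

645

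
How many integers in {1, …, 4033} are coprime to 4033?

3888

Factor: 4033 = 37 · 109.
φ(4033) = (37−1) · (109−1) = 36 · 108 = 3888.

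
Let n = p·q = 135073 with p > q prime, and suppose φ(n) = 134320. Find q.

293

φ(n) = (p−1)(q−1) = n − (p+q) + 1, so p + q = 135073 − 134320 + 1 = 754.
p and q are the roots of t² − 754t + 135073 = 0.
Discriminant: 754² − 4·135073 = 568516 − 540292 = 28224; √28224 = 168.
q = (754 − 168)/2 = 293, p = (754 + 168)/2 = 461.
Check: 293 · 461 = 135073.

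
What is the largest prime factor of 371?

371 = 7 · 53
53 is prime.
So 371 = 7 · 53; the largest prime factor is 53.

53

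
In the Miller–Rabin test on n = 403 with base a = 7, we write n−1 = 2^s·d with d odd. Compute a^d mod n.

190

403 − 1 = 402 = 2^1 · 201, so d = 201.
7^1 ≡ 7 (mod 403)
7^2 ≡ 7^2 = 49 ≡ 49 (mod 403)
7^4 ≡ 49^2 = 2401 ≡ 386 (mod 403)
7^8 ≡ 386^2 = 148996 ≡ 289 (mod 403)
7^16 ≡ 289^2 = 83521 ≡ 100 (mod 403)
7^32 ≡ 100^2 = 10000 ≡ 328 (mod 403)
7^64 ≡ 328^2 = 107584 ≡ 386 (mod 403)
7^128 ≡ 386^2 = 148996 ≡ 289 (mod 403)
201 = 128 + 64 + 8 + 1 in binary powers of 2.
So 7^201 ≡ 289 · 386 · 289 · 7 ≡ 190 (mod 403).
Squaring chain: 190; never reaches −1, so base 7 is a Miller–Rabin witness that 403 is composite.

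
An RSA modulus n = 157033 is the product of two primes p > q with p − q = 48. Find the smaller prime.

Since p = q + 48, we have 157033 = q(q + 48), so q² + 48q − 157033 = 0.
Discriminant: 48² + 4·157033 = 2304 + 628132 = 630436; √630436 = 794.
q = (−48 + 794)/2 = 373, and p = q + 48 = 421.
Check: 373 · 421 = 157033.

373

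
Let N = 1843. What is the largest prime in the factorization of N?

1843 = 19 · 97
97 is prime.
So 1843 = 19 · 97; the largest prime factor is 97.

97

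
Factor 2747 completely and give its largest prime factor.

2747 = 41 · 67
67 is prime.
So 2747 = 41 · 67; the largest prime factor is 67.

67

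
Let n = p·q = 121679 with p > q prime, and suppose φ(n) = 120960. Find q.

φ(n) = (p−1)(q−1) = n − (p+q) + 1, so p + q = 121679 − 120960 + 1 = 720.
p and q are the roots of t² − 720t + 121679 = 0.
Discriminant: 720² − 4·121679 = 518400 − 486716 = 31684; √31684 = 178.
q = (720 − 178)/2 = 271, p = (720 + 178)/2 = 449.
Check: 271 · 449 = 121679.

271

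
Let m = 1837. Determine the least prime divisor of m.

11

1837 is odd.
Digit sum 19, not divisible by 3.
Ends in 7: not divisible by 5.
7: 1837 = 7·262 + 3
11: 1837 = 11·167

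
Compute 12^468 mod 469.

12^1 ≡ 12 (mod 469)
12^2 ≡ 12^2 = 144 ≡ 144 (mod 469)
12^4 ≡ 144^2 = 20736 ≡ 100 (mod 469)
12^8 ≡ 100^2 = 10000 ≡ 151 (mod 469)
12^16 ≡ 151^2 = 22801 ≡ 289 (mod 469)
12^32 ≡ 289^2 = 83521 ≡ 39 (mod 469)
12^64 ≡ 39^2 = 1521 ≡ 114 (mod 469)
12^128 ≡ 114^2 = 12996 ≡ 333 (mod 469)
12^256 ≡ 333^2 = 110889 ≡ 205 (mod 469)
468 = 256 + 128 + 64 + 16 + 4 in binary powers of 2.
So 12^468 ≡ 205 · 333 · 114 · 289 · 100 ≡ 330 (mod 469).
Since 330 ≠ 1, base 12 is a Fermat witness: 469 is composite.

330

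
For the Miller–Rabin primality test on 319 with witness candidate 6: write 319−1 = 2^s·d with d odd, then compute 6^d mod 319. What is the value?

319 − 1 = 318 = 2^1 · 159, so d = 159.
6^1 ≡ 6 (mod 319)
6^2 ≡ 6^2 = 36 ≡ 36 (mod 319)
6^4 ≡ 36^2 = 1296 ≡ 20 (mod 319)
6^8 ≡ 20^2 = 400 ≡ 81 (mod 319)
6^16 ≡ 81^2 = 6561 ≡ 181 (mod 319)
6^32 ≡ 181^2 = 32761 ≡ 223 (mod 319)
6^64 ≡ 223^2 = 49729 ≡ 284 (mod 319)
6^128 ≡ 284^2 = 80656 ≡ 268 (mod 319)
159 = 128 + 16 + 8 + 4 + 2 + 1 in binary powers of 2.
So 6^159 ≡ 268 · 181 · 81 · 20 · 36 · 6 ≡ 178 (mod 319).
Squaring chain: 178; never reaches −1, so base 6 is a Miller–Rabin witness that 319 is composite.

178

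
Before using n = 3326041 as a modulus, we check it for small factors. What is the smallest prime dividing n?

37

3326041 is odd.
Digit sum 19, not divisible by 3.
Ends in 1: not divisible by 5.
7: 3326041 = 7·475148 + 5
11: 3326041 = 11·302367 + 4
13: 3326041 = 13·255849 + 4
17: 3326041 = 17·195649 + 8
19: 3326041 = 19·175054 + 15
23: 3326041 = 23·144610 + 11
29: 3326041 = 29·114691 + 2
31: 3326041 = 31·107291 + 20
37: 3326041 = 37·89893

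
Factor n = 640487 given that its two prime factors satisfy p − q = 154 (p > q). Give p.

Since p = q + 154, we have 640487 = q(q + 154), so q² + 154q − 640487 = 0.
Discriminant: 154² + 4·640487 = 23716 + 2561948 = 2585664; √2585664 = 1608.
q = (−154 + 1608)/2 = 727, and p = q + 154 = 881.
Check: 727 · 881 = 640487.

881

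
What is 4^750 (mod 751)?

1

4^1 ≡ 4 (mod 751)
4^2 ≡ 4^2 = 16 ≡ 16 (mod 751)
4^4 ≡ 16^2 = 256 ≡ 256 (mod 751)
4^8 ≡ 256^2 = 65536 ≡ 199 (mod 751)
4^16 ≡ 199^2 = 39601 ≡ 549 (mod 751)
4^32 ≡ 549^2 = 301401 ≡ 250 (mod 751)
4^64 ≡ 250^2 = 62500 ≡ 167 (mod 751)
4^128 ≡ 167^2 = 27889 ≡ 102 (mod 751)
4^256 ≡ 102^2 = 10404 ≡ 641 (mod 751)
4^512 ≡ 641^2 = 410881 ≡ 84 (mod 751)
750 = 512 + 128 + 64 + 32 + 8 + 4 + 2 in binary powers of 2.
So 4^750 ≡ 84 · 102 · 167 · 250 · 199 · 256 · 16 ≡ 1 (mod 751).
Since the result is 1, base 4 gives no evidence that 751 is composite.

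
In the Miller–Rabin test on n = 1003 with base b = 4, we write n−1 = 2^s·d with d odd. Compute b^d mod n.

990

1003 − 1 = 1002 = 2^1 · 501, so d = 501.
4^1 ≡ 4 (mod 1003)
4^2 ≡ 4^2 = 16 ≡ 16 (mod 1003)
4^4 ≡ 16^2 = 256 ≡ 256 (mod 1003)
4^8 ≡ 256^2 = 65536 ≡ 341 (mod 1003)
4^16 ≡ 341^2 = 116281 ≡ 936 (mod 1003)
4^32 ≡ 936^2 = 876096 ≡ 477 (mod 1003)
4^64 ≡ 477^2 = 227529 ≡ 851 (mod 1003)
4^128 ≡ 851^2 = 724201 ≡ 35 (mod 1003)
4^256 ≡ 35^2 = 1225 ≡ 222 (mod 1003)
501 = 256 + 128 + 64 + 32 + 16 + 4 + 1 in binary powers of 2.
So 4^501 ≡ 222 · 35 · 851 · 477 · 936 · 256 · 4 ≡ 990 (mod 1003).
Squaring chain: 990; never reaches −1, so base 4 is a Miller–Rabin witness that 1003 is composite.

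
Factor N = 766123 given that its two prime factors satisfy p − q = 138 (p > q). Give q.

Since p = q + 138, we have 766123 = q(q + 138), so q² + 138q − 766123 = 0.
Discriminant: 138² + 4·766123 = 19044 + 3064492 = 3083536; √3083536 = 1756.
q = (−138 + 1756)/2 = 809, and p = q + 138 = 947.
Check: 809 · 947 = 766123.

809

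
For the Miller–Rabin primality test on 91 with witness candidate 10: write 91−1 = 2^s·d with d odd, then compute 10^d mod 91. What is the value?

91 − 1 = 90 = 2^1 · 45, so d = 45.
10^1 ≡ 10 (mod 91)
10^2 ≡ 10^2 = 100 ≡ 9 (mod 91)
10^4 ≡ 9^2 = 81 ≡ 81 (mod 91)
10^8 ≡ 81^2 = 6561 ≡ 9 (mod 91)
10^16 ≡ 9^2 = 81 ≡ 81 (mod 91)
10^32 ≡ 81^2 = 6561 ≡ 9 (mod 91)
45 = 32 + 8 + 4 + 1 in binary powers of 2.
So 10^45 ≡ 9 · 9 · 81 · 10 ≡ 90 (mod 91).
Since 10^d ≡ 90 (mod 91), base 10 does not prove 91 composite.

90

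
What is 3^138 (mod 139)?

1

3^1 ≡ 3 (mod 139)
3^2 ≡ 3^2 = 9 ≡ 9 (mod 139)
3^4 ≡ 9^2 = 81 ≡ 81 (mod 139)
3^8 ≡ 81^2 = 6561 ≡ 28 (mod 139)
3^16 ≡ 28^2 = 784 ≡ 89 (mod 139)
3^32 ≡ 89^2 = 7921 ≡ 137 (mod 139)
3^64 ≡ 137^2 = 18769 ≡ 4 (mod 139)
3^128 ≡ 4^2 = 16 ≡ 16 (mod 139)
138 = 128 + 8 + 2 in binary powers of 2.
So 3^138 ≡ 16 · 28 · 9 ≡ 1 (mod 139).
Since the result is 1, base 3 gives no evidence that 139 is composite.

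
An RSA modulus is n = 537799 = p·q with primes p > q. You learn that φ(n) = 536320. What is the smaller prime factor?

641

φ(n) = (p−1)(q−1) = n − (p+q) + 1, so p + q = 537799 − 536320 + 1 = 1480.
p and q are the roots of t² − 1480t + 537799 = 0.
Discriminant: 1480² − 4·537799 = 2190400 − 2151196 = 39204; √39204 = 198.
q = (1480 − 198)/2 = 641, p = (1480 + 198)/2 = 839.
Check: 641 · 839 = 537799.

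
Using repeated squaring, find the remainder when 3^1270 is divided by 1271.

893

3^1 ≡ 3 (mod 1271)
3^2 ≡ 3^2 = 9 ≡ 9 (mod 1271)
3^4 ≡ 9^2 = 81 ≡ 81 (mod 1271)
3^8 ≡ 81^2 = 6561 ≡ 206 (mod 1271)
3^16 ≡ 206^2 = 42436 ≡ 493 (mod 1271)
3^32 ≡ 493^2 = 243049 ≡ 288 (mod 1271)
3^64 ≡ 288^2 = 82944 ≡ 329 (mod 1271)
3^128 ≡ 329^2 = 108241 ≡ 206 (mod 1271)
3^256 ≡ 206^2 = 42436 ≡ 493 (mod 1271)
3^512 ≡ 493^2 = 243049 ≡ 288 (mod 1271)
3^1024 ≡ 288^2 = 82944 ≡ 329 (mod 1271)
1270 = 1024 + 128 + 64 + 32 + 16 + 4 + 2 in binary powers of 2.
So 3^1270 ≡ 329 · 206 · 329 · 288 · 493 · 81 · 9 ≡ 893 (mod 1271).
Since 893 ≠ 1, base 3 is a Fermat witness: 1271 is composite.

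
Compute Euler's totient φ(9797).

9600

Factor: 9797 = 97 · 101.
φ(9797) = (97−1) · (101−1) = 96 · 100 = 9600.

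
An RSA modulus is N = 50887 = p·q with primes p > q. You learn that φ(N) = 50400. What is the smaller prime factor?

151

φ(n) = (p−1)(q−1) = n − (p+q) + 1, so p + q = 50887 − 50400 + 1 = 488.
p and q are the roots of t² − 488t + 50887 = 0.
Discriminant: 488² − 4·50887 = 238144 − 203548 = 34596; √34596 = 186.
q = (488 − 186)/2 = 151, p = (488 + 186)/2 = 337.
Check: 151 · 337 = 50887.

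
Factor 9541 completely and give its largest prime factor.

47

9541 = 7 · 1363
1363 = 29 · 47
47 is prime.
So 9541 = 7 · 29 · 47; the largest prime factor is 47.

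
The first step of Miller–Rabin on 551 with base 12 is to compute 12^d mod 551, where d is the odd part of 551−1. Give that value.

551 − 1 = 550 = 2^1 · 275, so d = 275.
12^1 ≡ 12 (mod 551)
12^2 ≡ 12^2 = 144 ≡ 144 (mod 551)
12^4 ≡ 144^2 = 20736 ≡ 349 (mod 551)
12^8 ≡ 349^2 = 121801 ≡ 30 (mod 551)
12^16 ≡ 30^2 = 900 ≡ 349 (mod 551)
12^32 ≡ 349^2 = 121801 ≡ 30 (mod 551)
12^64 ≡ 30^2 = 900 ≡ 349 (mod 551)
12^128 ≡ 349^2 = 121801 ≡ 30 (mod 551)
12^256 ≡ 30^2 = 900 ≡ 349 (mod 551)
275 = 256 + 16 + 2 + 1 in binary powers of 2.
So 12^275 ≡ 349 · 349 · 144 · 12 ≡ 46 (mod 551).
Squaring chain: 46; never reaches −1, so base 12 is a Miller–Rabin witness that 551 is composite.

46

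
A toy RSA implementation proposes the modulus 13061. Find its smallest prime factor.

37

13061 is odd.
Digit sum 11, not divisible by 3.
Ends in 1: not divisible by 5.
7: 13061 = 7·1865 + 6
11: 13061 = 11·1187 + 4
13: 13061 = 13·1004 + 9
17: 13061 = 17·768 + 5
19: 13061 = 19·687 + 8
23: 13061 = 23·567 + 20
29: 13061 = 29·450 + 11
31: 13061 = 31·421 + 10
37: 13061 = 37·353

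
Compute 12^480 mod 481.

248

12^1 ≡ 12 (mod 481)
12^2 ≡ 12^2 = 144 ≡ 144 (mod 481)
12^4 ≡ 144^2 = 20736 ≡ 53 (mod 481)
12^8 ≡ 53^2 = 2809 ≡ 404 (mod 481)
12^16 ≡ 404^2 = 163216 ≡ 157 (mod 481)
12^32 ≡ 157^2 = 24649 ≡ 118 (mod 481)
12^64 ≡ 118^2 = 13924 ≡ 456 (mod 481)
12^128 ≡ 456^2 = 207936 ≡ 144 (mod 481)
12^256 ≡ 144^2 = 20736 ≡ 53 (mod 481)
480 = 256 + 128 + 64 + 32 in binary powers of 2.
So 12^480 ≡ 53 · 144 · 456 · 118 ≡ 248 (mod 481).
Since 248 ≠ 1, base 12 is a Fermat witness: 481 is composite.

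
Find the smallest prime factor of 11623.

59

11623 is odd.
Digit sum 13, not divisible by 3.
Ends in 3: not divisible by 5.
7: 11623 = 7·1660 + 3
11: 11623 = 11·1056 + 7
13: 11623 = 13·894 + 1
17: 11623 = 17·683 + 12
19: 11623 = 19·611 + 14
23: 11623 = 23·505 + 8
29: 11623 = 29·400 + 23
31: 11623 = 31·374 + 29
37: 11623 = 37·314 + 5
41: 11623 = 41·283 + 20
43: 11623 = 43·270 + 13
47: 11623 = 47·247 + 14
53: 11623 = 53·219 + 16
59: 11623 = 59·197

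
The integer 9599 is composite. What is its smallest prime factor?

9599 is odd.
Digit sum 32, not divisible by 3.
Ends in 9: not divisible by 5.
7: 9599 = 7·1371 + 2
11: 9599 = 11·872 + 7
13: 9599 = 13·738 + 5
17: 9599 = 17·564 + 11
19: 9599 = 19·505 + 4
23: 9599 = 23·417 + 8
29: 9599 = 29·331

29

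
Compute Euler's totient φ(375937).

Factor: 375937 = 31 · 67 · 181.
φ(375937) = (31−1) · (67−1) · (181−1) = 30 · 66 · 180 = 356400.

356400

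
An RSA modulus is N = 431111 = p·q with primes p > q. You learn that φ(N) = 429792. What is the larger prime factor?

727

φ(n) = (p−1)(q−1) = n − (p+q) + 1, so p + q = 431111 − 429792 + 1 = 1320.
p and q are the roots of t² − 1320t + 431111 = 0.
Discriminant: 1320² − 4·431111 = 1742400 − 1724444 = 17956; √17956 = 134.
q = (1320 − 134)/2 = 593, p = (1320 + 134)/2 = 727.
Check: 593 · 727 = 431111.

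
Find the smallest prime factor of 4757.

4757 is odd.
Digit sum 23, not divisible by 3.
Ends in 7: not divisible by 5.
7: 4757 = 7·679 + 4
11: 4757 = 11·432 + 5
13: 4757 = 13·365 + 12
17: 4757 = 17·279 + 14
19: 4757 = 19·250 + 7
23: 4757 = 23·206 + 19
29: 4757 = 29·164 + 1
31: 4757 = 31·153 + 14
37: 4757 = 37·128 + 21
41: 4757 = 41·116 + 1
43: 4757 = 43·110 + 27
47: 4757 = 47·101 + 10
53: 4757 = 53·89 + 40
59: 4757 = 59·80 + 37
61: 4757 = 61·77 + 60
67: 4757 = 67·71

67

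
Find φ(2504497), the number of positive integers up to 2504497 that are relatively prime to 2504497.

Factor: 2504497 = 101 · 137 · 181.
φ(2504497) = (101−1) · (137−1) · (181−1) = 100 · 136 · 180 = 2448000.

2448000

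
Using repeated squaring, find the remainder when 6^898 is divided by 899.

6^1 ≡ 6 (mod 899)
6^2 ≡ 6^2 = 36 ≡ 36 (mod 899)
6^4 ≡ 36^2 = 1296 ≡ 397 (mod 899)
6^8 ≡ 397^2 = 157609 ≡ 284 (mod 899)
6^16 ≡ 284^2 = 80656 ≡ 645 (mod 899)
6^32 ≡ 645^2 = 416025 ≡ 687 (mod 899)
6^64 ≡ 687^2 = 471969 ≡ 893 (mod 899)
6^128 ≡ 893^2 = 797449 ≡ 36 (mod 899)
6^256 ≡ 36^2 = 1296 ≡ 397 (mod 899)
6^512 ≡ 397^2 = 157609 ≡ 284 (mod 899)
898 = 512 + 256 + 128 + 2 in binary powers of 2.
So 6^898 ≡ 284 · 397 · 36 · 36 ≡ 645 (mod 899).
Since 645 ≠ 1, base 6 is a Fermat witness: 899 is composite.

645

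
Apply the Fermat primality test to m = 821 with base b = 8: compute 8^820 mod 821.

8^1 ≡ 8 (mod 821)
8^2 ≡ 8^2 = 64 ≡ 64 (mod 821)
8^4 ≡ 64^2 = 4096 ≡ 812 (mod 821)
8^8 ≡ 812^2 = 659344 ≡ 81 (mod 821)
8^16 ≡ 81^2 = 6561 ≡ 814 (mod 821)
8^32 ≡ 814^2 = 662596 ≡ 49 (mod 821)
8^64 ≡ 49^2 = 2401 ≡ 759 (mod 821)
8^128 ≡ 759^2 = 576081 ≡ 560 (mod 821)
8^256 ≡ 560^2 = 313600 ≡ 799 (mod 821)
8^512 ≡ 799^2 = 638401 ≡ 484 (mod 821)
820 = 512 + 256 + 32 + 16 + 4 in binary powers of 2.
So 8^820 ≡ 484 · 799 · 49 · 814 · 812 ≡ 1 (mod 821).
Since the result is 1, base 8 gives no evidence that 821 is composite.

1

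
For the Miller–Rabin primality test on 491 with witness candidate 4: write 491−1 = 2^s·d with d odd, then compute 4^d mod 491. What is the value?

491 − 1 = 490 = 2^1 · 245, so d = 245.
4^1 ≡ 4 (mod 491)
4^2 ≡ 4^2 = 16 ≡ 16 (mod 491)
4^4 ≡ 16^2 = 256 ≡ 256 (mod 491)
4^8 ≡ 256^2 = 65536 ≡ 233 (mod 491)
4^16 ≡ 233^2 = 54289 ≡ 279 (mod 491)
4^32 ≡ 279^2 = 77841 ≡ 263 (mod 491)
4^64 ≡ 263^2 = 69169 ≡ 429 (mod 491)
4^128 ≡ 429^2 = 184041 ≡ 407 (mod 491)
245 = 128 + 64 + 32 + 16 + 4 + 1 in binary powers of 2.
So 4^245 ≡ 407 · 429 · 263 · 279 · 256 · 4 ≡ 1 (mod 491).
Since 4^d ≡ 1 (mod 491), base 4 does not prove 491 composite.

1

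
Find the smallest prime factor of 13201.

43

13201 is odd.
Digit sum 7, not divisible by 3.
Ends in 1: not divisible by 5.
7: 13201 = 7·1885 + 6
11: 13201 = 11·1200 + 1
13: 13201 = 13·1015 + 6
17: 13201 = 17·776 + 9
19: 13201 = 19·694 + 15
23: 13201 = 23·573 + 22
29: 13201 = 29·455 + 6
31: 13201 = 31·425 + 26
37: 13201 = 37·356 + 29
41: 13201 = 41·321 + 40
43: 13201 = 43·307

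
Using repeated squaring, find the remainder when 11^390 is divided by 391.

110

11^1 ≡ 11 (mod 391)
11^2 ≡ 11^2 = 121 ≡ 121 (mod 391)
11^4 ≡ 121^2 = 14641 ≡ 174 (mod 391)
11^8 ≡ 174^2 = 30276 ≡ 169 (mod 391)
11^16 ≡ 169^2 = 28561 ≡ 18 (mod 391)
11^32 ≡ 18^2 = 324 ≡ 324 (mod 391)
11^64 ≡ 324^2 = 104976 ≡ 188 (mod 391)
11^128 ≡ 188^2 = 35344 ≡ 154 (mod 391)
11^256 ≡ 154^2 = 23716 ≡ 256 (mod 391)
390 = 256 + 128 + 4 + 2 in binary powers of 2.
So 11^390 ≡ 256 · 154 · 174 · 121 ≡ 110 (mod 391).
Since 110 ≠ 1, base 11 is a Fermat witness: 391 is composite.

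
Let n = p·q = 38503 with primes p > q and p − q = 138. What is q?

139

Since p = q + 138, we have 38503 = q(q + 138), so q² + 138q − 38503 = 0.
Discriminant: 138² + 4·38503 = 19044 + 154012 = 173056; √173056 = 416.
q = (−138 + 416)/2 = 139, and p = q + 138 = 277.
Check: 139 · 277 = 38503.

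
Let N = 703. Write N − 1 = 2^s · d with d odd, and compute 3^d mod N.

702

703 − 1 = 702 = 2^1 · 351, so d = 351.
3^1 ≡ 3 (mod 703)
3^2 ≡ 3^2 = 9 ≡ 9 (mod 703)
3^4 ≡ 9^2 = 81 ≡ 81 (mod 703)
3^8 ≡ 81^2 = 6561 ≡ 234 (mod 703)
3^16 ≡ 234^2 = 54756 ≡ 625 (mod 703)
3^32 ≡ 625^2 = 390625 ≡ 460 (mod 703)
3^64 ≡ 460^2 = 211600 ≡ 700 (mod 703)
3^128 ≡ 700^2 = 490000 ≡ 9 (mod 703)
3^256 ≡ 9^2 = 81 ≡ 81 (mod 703)
351 = 256 + 64 + 16 + 8 + 4 + 2 + 1 in binary powers of 2.
So 3^351 ≡ 81 · 700 · 625 · 234 · 81 · 9 · 3 ≡ 702 (mod 703).
Since 3^d ≡ 702 (mod 703), base 3 does not prove 703 composite.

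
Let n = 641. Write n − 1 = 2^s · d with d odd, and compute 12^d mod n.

641 − 1 = 640 = 2^7 · 5, so d = 5.
12^1 ≡ 12 (mod 641)
12^2 ≡ 12^2 = 144 ≡ 144 (mod 641)
12^4 ≡ 144^2 = 20736 ≡ 224 (mod 641)
5 = 4 + 1 in binary powers of 2.
So 12^5 ≡ 224 · 12 ≡ 124 (mod 641).
Squaring chain: 124 → 633 → 64 → 250 → 323 → 487 → 640; reaches −1, so base 12 does not prove 641 composite.

124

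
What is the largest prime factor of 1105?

17

1105 = 5 · 221
221 = 13 · 17
17 is prime.
So 1105 = 5 · 13 · 17; the largest prime factor is 17.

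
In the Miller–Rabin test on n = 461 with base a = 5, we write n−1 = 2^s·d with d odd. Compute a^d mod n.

1

461 − 1 = 460 = 2^2 · 115, so d = 115.
5^1 ≡ 5 (mod 461)
5^2 ≡ 5^2 = 25 ≡ 25 (mod 461)
5^4 ≡ 25^2 = 625 ≡ 164 (mod 461)
5^8 ≡ 164^2 = 26896 ≡ 158 (mod 461)
5^16 ≡ 158^2 = 24964 ≡ 70 (mod 461)
5^32 ≡ 70^2 = 4900 ≡ 290 (mod 461)
5^64 ≡ 290^2 = 84100 ≡ 198 (mod 461)
115 = 64 + 32 + 16 + 2 + 1 in binary powers of 2.
So 5^115 ≡ 198 · 290 · 70 · 25 · 5 ≡ 1 (mod 461).
Since 5^d ≡ 1 (mod 461), base 5 does not prove 461 composite.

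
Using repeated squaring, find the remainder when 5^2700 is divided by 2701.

5^1 ≡ 5 (mod 2701)
5^2 ≡ 5^2 = 25 ≡ 25 (mod 2701)
5^4 ≡ 25^2 = 625 ≡ 625 (mod 2701)
5^8 ≡ 625^2 = 390625 ≡ 1681 (mod 2701)
5^16 ≡ 1681^2 = 2825761 ≡ 515 (mod 2701)
5^32 ≡ 515^2 = 265225 ≡ 527 (mod 2701)
5^64 ≡ 527^2 = 277729 ≡ 2227 (mod 2701)
5^128 ≡ 2227^2 = 4959529 ≡ 493 (mod 2701)
5^256 ≡ 493^2 = 243049 ≡ 2660 (mod 2701)
5^512 ≡ 2660^2 = 7075600 ≡ 1681 (mod 2701)
5^1024 ≡ 1681^2 = 2825761 ≡ 515 (mod 2701)
5^2048 ≡ 515^2 = 265225 ≡ 527 (mod 2701)
2700 = 2048 + 512 + 128 + 8 + 4 in binary powers of 2.
So 5^2700 ≡ 527 · 1681 · 493 · 1681 · 625 ≡ 2554 (mod 2701).
Since 2554 ≠ 1, base 5 is a Fermat witness: 2701 is composite.

2554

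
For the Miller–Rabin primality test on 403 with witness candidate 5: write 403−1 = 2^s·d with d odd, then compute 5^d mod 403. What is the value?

403 − 1 = 402 = 2^1 · 201, so d = 201.
5^1 ≡ 5 (mod 403)
5^2 ≡ 5^2 = 25 ≡ 25 (mod 403)
5^4 ≡ 25^2 = 625 ≡ 222 (mod 403)
5^8 ≡ 222^2 = 49284 ≡ 118 (mod 403)
5^16 ≡ 118^2 = 13924 ≡ 222 (mod 403)
5^32 ≡ 222^2 = 49284 ≡ 118 (mod 403)
5^64 ≡ 118^2 = 13924 ≡ 222 (mod 403)
5^128 ≡ 222^2 = 49284 ≡ 118 (mod 403)
201 = 128 + 64 + 8 + 1 in binary powers of 2.
So 5^201 ≡ 118 · 222 · 118 · 5 ≡ 187 (mod 403).
Squaring chain: 187; never reaches −1, so base 5 is a Miller–Rabin witness that 403 is composite.

187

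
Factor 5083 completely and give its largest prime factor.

5083 = 13 · 391
391 = 17 · 23
23 is prime.
So 5083 = 13 · 17 · 23; the largest prime factor is 23.

23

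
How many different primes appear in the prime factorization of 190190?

190190 = 2 · 95095
95095 = 5 · 19019
19019 = 7 · 2717
2717 = 11 · 247
247 = 13 · 19
190190 = 2 · 5 · 7 · 11 · 13 · 19, which has 6 distinct prime factors.

6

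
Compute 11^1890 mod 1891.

1768

11^1 ≡ 11 (mod 1891)
11^2 ≡ 11^2 = 121 ≡ 121 (mod 1891)
11^4 ≡ 121^2 = 14641 ≡ 1404 (mod 1891)
11^8 ≡ 1404^2 = 1971216 ≡ 794 (mod 1891)
11^16 ≡ 794^2 = 630436 ≡ 733 (mod 1891)
11^32 ≡ 733^2 = 537289 ≡ 245 (mod 1891)
11^64 ≡ 245^2 = 60025 ≡ 1404 (mod 1891)
11^128 ≡ 1404^2 = 1971216 ≡ 794 (mod 1891)
11^256 ≡ 794^2 = 630436 ≡ 733 (mod 1891)
11^512 ≡ 733^2 = 537289 ≡ 245 (mod 1891)
11^1024 ≡ 245^2 = 60025 ≡ 1404 (mod 1891)
1890 = 1024 + 512 + 256 + 64 + 32 + 2 in binary powers of 2.
So 11^1890 ≡ 1404 · 245 · 733 · 1404 · 245 · 121 ≡ 1768 (mod 1891).
Since 1768 ≠ 1, base 11 is a Fermat witness: 1891 is composite.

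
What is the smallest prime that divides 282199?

282199 is odd.
Digit sum 31, not divisible by 3.
Ends in 9: not divisible by 5.
7: 282199 = 7·40314 + 1
11: 282199 = 11·25654 + 5
13: 282199 = 13·21707 + 8
17: 282199 = 17·16599 + 16
19: 282199 = 19·14852 + 11
23: 282199 = 23·12269 + 12
29: 282199 = 29·9731

29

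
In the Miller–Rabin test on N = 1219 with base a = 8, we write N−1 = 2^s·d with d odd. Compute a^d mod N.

1219 − 1 = 1218 = 2^1 · 609, so d = 609.
8^1 ≡ 8 (mod 1219)
8^2 ≡ 8^2 = 64 ≡ 64 (mod 1219)
8^4 ≡ 64^2 = 4096 ≡ 439 (mod 1219)
8^8 ≡ 439^2 = 192721 ≡ 119 (mod 1219)
8^16 ≡ 119^2 = 14161 ≡ 752 (mod 1219)
8^32 ≡ 752^2 = 565504 ≡ 1107 (mod 1219)
8^64 ≡ 1107^2 = 1225449 ≡ 354 (mod 1219)
8^128 ≡ 354^2 = 125316 ≡ 978 (mod 1219)
8^256 ≡ 978^2 = 956484 ≡ 788 (mod 1219)
8^512 ≡ 788^2 = 620944 ≡ 473 (mod 1219)
609 = 512 + 64 + 32 + 1 in binary powers of 2.
So 8^609 ≡ 473 · 354 · 1107 · 8 ≡ 393 (mod 1219).
Squaring chain: 393; never reaches −1, so base 8 is a Miller–Rabin witness that 1219 is composite.

393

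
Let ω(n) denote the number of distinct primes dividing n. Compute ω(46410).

46410 = 2 · 23205
23205 = 3 · 7735
7735 = 5 · 1547
1547 = 7 · 221
221 = 13 · 17
46410 = 2 · 3 · 5 · 7 · 13 · 17, which has 6 distinct prime factors.

6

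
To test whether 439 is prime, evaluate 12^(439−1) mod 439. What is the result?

12^1 ≡ 12 (mod 439)
12^2 ≡ 12^2 = 144 ≡ 144 (mod 439)
12^4 ≡ 144^2 = 20736 ≡ 103 (mod 439)
12^8 ≡ 103^2 = 10609 ≡ 73 (mod 439)
12^16 ≡ 73^2 = 5329 ≡ 61 (mod 439)
12^32 ≡ 61^2 = 3721 ≡ 209 (mod 439)
12^64 ≡ 209^2 = 43681 ≡ 220 (mod 439)
12^128 ≡ 220^2 = 48400 ≡ 110 (mod 439)
12^256 ≡ 110^2 = 12100 ≡ 247 (mod 439)
438 = 256 + 128 + 32 + 16 + 4 + 2 in binary powers of 2.
So 12^438 ≡ 247 · 110 · 209 · 61 · 103 · 144 ≡ 1 (mod 439).
Since the result is 1, base 12 gives no evidence that 439 is composite.

1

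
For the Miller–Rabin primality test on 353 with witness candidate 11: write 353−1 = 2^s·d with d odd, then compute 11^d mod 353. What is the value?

237

353 − 1 = 352 = 2^5 · 11, so d = 11.
11^1 ≡ 11 (mod 353)
11^2 ≡ 11^2 = 121 ≡ 121 (mod 353)
11^4 ≡ 121^2 = 14641 ≡ 168 (mod 353)
11^8 ≡ 168^2 = 28224 ≡ 337 (mod 353)
11 = 8 + 2 + 1 in binary powers of 2.
So 11^11 ≡ 337 · 121 · 11 ≡ 237 (mod 353).
Squaring chain: 237 → 42 → 352 → 1 → 1; reaches −1, so base 11 does not prove 353 composite.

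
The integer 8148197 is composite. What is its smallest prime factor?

61

8148197 is odd.
Digit sum 38, not divisible by 3.
Ends in 7: not divisible by 5.
7: 8148197 = 7·1164028 + 1
11: 8148197 = 11·740745 + 2
13: 8148197 = 13·626784 + 5
17: 8148197 = 17·479305 + 12
19: 8148197 = 19·428852 + 9
23: 8148197 = 23·354269 + 10
29: 8148197 = 29·280972 + 9
31: 8148197 = 31·262845 + 2
37: 8148197 = 37·220221 + 20
41: 8148197 = 41·198736 + 21
43: 8148197 = 43·189492 + 41
47: 8148197 = 47·173365 + 42
53: 8148197 = 53·153739 + 30
59: 8148197 = 59·138105 + 2
61: 8148197 = 61·133577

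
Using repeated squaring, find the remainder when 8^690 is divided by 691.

1

8^1 ≡ 8 (mod 691)
8^2 ≡ 8^2 = 64 ≡ 64 (mod 691)
8^4 ≡ 64^2 = 4096 ≡ 641 (mod 691)
8^8 ≡ 641^2 = 410881 ≡ 427 (mod 691)
8^16 ≡ 427^2 = 182329 ≡ 596 (mod 691)
8^32 ≡ 596^2 = 355216 ≡ 42 (mod 691)
8^64 ≡ 42^2 = 1764 ≡ 382 (mod 691)
8^128 ≡ 382^2 = 145924 ≡ 123 (mod 691)
8^256 ≡ 123^2 = 15129 ≡ 618 (mod 691)
8^512 ≡ 618^2 = 381924 ≡ 492 (mod 691)
690 = 512 + 128 + 32 + 16 + 2 in binary powers of 2.
So 8^690 ≡ 492 · 123 · 42 · 596 · 64 ≡ 1 (mod 691).
Since the result is 1, base 8 gives no evidence that 691 is composite.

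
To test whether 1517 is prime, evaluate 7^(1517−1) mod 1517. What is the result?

107

7^1 ≡ 7 (mod 1517)
7^2 ≡ 7^2 = 49 ≡ 49 (mod 1517)
7^4 ≡ 49^2 = 2401 ≡ 884 (mod 1517)
7^8 ≡ 884^2 = 781456 ≡ 201 (mod 1517)
7^16 ≡ 201^2 = 40401 ≡ 959 (mod 1517)
7^32 ≡ 959^2 = 919681 ≡ 379 (mod 1517)
7^64 ≡ 379^2 = 143641 ≡ 1043 (mod 1517)
7^128 ≡ 1043^2 = 1087849 ≡ 160 (mod 1517)
7^256 ≡ 160^2 = 25600 ≡ 1328 (mod 1517)
7^512 ≡ 1328^2 = 1763584 ≡ 830 (mod 1517)
7^1024 ≡ 830^2 = 688900 ≡ 182 (mod 1517)
1516 = 1024 + 256 + 128 + 64 + 32 + 8 + 4 in binary powers of 2.
So 7^1516 ≡ 182 · 1328 · 160 · 1043 · 379 · 201 · 884 ≡ 107 (mod 1517).
Since 107 ≠ 1, base 7 is a Fermat witness: 1517 is composite.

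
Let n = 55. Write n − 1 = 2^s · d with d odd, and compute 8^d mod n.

55 − 1 = 54 = 2^1 · 27, so d = 27.
8^1 ≡ 8 (mod 55)
8^2 ≡ 8^2 = 64 ≡ 9 (mod 55)
8^4 ≡ 9^2 = 81 ≡ 26 (mod 55)
8^8 ≡ 26^2 = 676 ≡ 16 (mod 55)
8^16 ≡ 16^2 = 256 ≡ 36 (mod 55)
27 = 16 + 8 + 2 + 1 in binary powers of 2.
So 8^27 ≡ 36 · 16 · 9 · 8 ≡ 2 (mod 55).
Squaring chain: 2; never reaches −1, so base 8 is a Miller–Rabin witness that 55 is composite.

2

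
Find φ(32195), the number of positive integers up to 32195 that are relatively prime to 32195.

Factor: 32195 = 5 · 47 · 137.
φ(32195) = (5−1) · (47−1) · (137−1) = 4 · 46 · 136 = 25024.

25024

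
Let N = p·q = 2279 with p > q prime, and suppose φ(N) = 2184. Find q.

43

φ(n) = (p−1)(q−1) = n − (p+q) + 1, so p + q = 2279 − 2184 + 1 = 96.
p and q are the roots of t² − 96t + 2279 = 0.
Discriminant: 96² − 4·2279 = 9216 − 9116 = 100; √100 = 10.
q = (96 − 10)/2 = 43, p = (96 + 10)/2 = 53.
Check: 43 · 53 = 2279.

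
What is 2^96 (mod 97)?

1

2^1 ≡ 2 (mod 97)
2^2 ≡ 2^2 = 4 ≡ 4 (mod 97)
2^4 ≡ 4^2 = 16 ≡ 16 (mod 97)
2^8 ≡ 16^2 = 256 ≡ 62 (mod 97)
2^16 ≡ 62^2 = 3844 ≡ 61 (mod 97)
2^32 ≡ 61^2 = 3721 ≡ 35 (mod 97)
2^64 ≡ 35^2 = 1225 ≡ 61 (mod 97)
96 = 64 + 32 in binary powers of 2.
So 2^96 ≡ 61 · 35 ≡ 1 (mod 97).
Since the result is 1, base 2 gives no evidence that 97 is composite.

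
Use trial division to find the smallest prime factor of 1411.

1411 is odd.
Digit sum 7, not divisible by 3.
Ends in 1: not divisible by 5.
7: 1411 = 7·201 + 4
11: 1411 = 11·128 + 3
13: 1411 = 13·108 + 7
17: 1411 = 17·83

17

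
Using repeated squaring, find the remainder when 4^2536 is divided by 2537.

317

4^1 ≡ 4 (mod 2537)
4^2 ≡ 4^2 = 16 ≡ 16 (mod 2537)
4^4 ≡ 16^2 = 256 ≡ 256 (mod 2537)
4^8 ≡ 256^2 = 65536 ≡ 2111 (mod 2537)
4^16 ≡ 2111^2 = 4456321 ≡ 1349 (mod 2537)
4^32 ≡ 1349^2 = 1819801 ≡ 772 (mod 2537)
4^64 ≡ 772^2 = 595984 ≡ 2326 (mod 2537)
4^128 ≡ 2326^2 = 5410276 ≡ 1392 (mod 2537)
4^256 ≡ 1392^2 = 1937664 ≡ 1933 (mod 2537)
4^512 ≡ 1933^2 = 3736489 ≡ 2025 (mod 2537)
4^1024 ≡ 2025^2 = 4100625 ≡ 833 (mod 2537)
4^2048 ≡ 833^2 = 693889 ≡ 1288 (mod 2537)
2536 = 2048 + 256 + 128 + 64 + 32 + 8 in binary powers of 2.
So 4^2536 ≡ 1288 · 1933 · 1392 · 2326 · 772 · 2111 ≡ 317 (mod 2537).
Since 317 ≠ 1, base 4 is a Fermat witness: 2537 is composite.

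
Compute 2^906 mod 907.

2^1 ≡ 2 (mod 907)
2^2 ≡ 2^2 = 4 ≡ 4 (mod 907)
2^4 ≡ 4^2 = 16 ≡ 16 (mod 907)
2^8 ≡ 16^2 = 256 ≡ 256 (mod 907)
2^16 ≡ 256^2 = 65536 ≡ 232 (mod 907)
2^32 ≡ 232^2 = 53824 ≡ 311 (mod 907)
2^64 ≡ 311^2 = 96721 ≡ 579 (mod 907)
2^128 ≡ 579^2 = 335241 ≡ 558 (mod 907)
2^256 ≡ 558^2 = 311364 ≡ 263 (mod 907)
2^512 ≡ 263^2 = 69169 ≡ 237 (mod 907)
906 = 512 + 256 + 128 + 8 + 2 in binary powers of 2.
So 2^906 ≡ 237 · 263 · 558 · 256 · 4 ≡ 1 (mod 907).
Since the result is 1, base 2 gives no evidence that 907 is composite.

1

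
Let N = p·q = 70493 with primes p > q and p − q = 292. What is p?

449

Since p = q + 292, we have 70493 = q(q + 292), so q² + 292q − 70493 = 0.
Discriminant: 292² + 4·70493 = 85264 + 281972 = 367236; √367236 = 606.
q = (−292 + 606)/2 = 157, and p = q + 292 = 449.
Check: 157 · 449 = 70493.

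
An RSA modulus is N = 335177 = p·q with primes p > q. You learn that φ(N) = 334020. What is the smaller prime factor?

571

φ(n) = (p−1)(q−1) = n − (p+q) + 1, so p + q = 335177 − 334020 + 1 = 1158.
p and q are the roots of t² − 1158t + 335177 = 0.
Discriminant: 1158² − 4·335177 = 1340964 − 1340708 = 256; √256 = 16.
q = (1158 − 16)/2 = 571, p = (1158 + 16)/2 = 587.
Check: 571 · 587 = 335177.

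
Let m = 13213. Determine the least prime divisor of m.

73

13213 is odd.
Digit sum 10, not divisible by 3.
Ends in 3: not divisible by 5.
7: 13213 = 7·1887 + 4
11: 13213 = 11·1201 + 2
13: 13213 = 13·1016 + 5
17: 13213 = 17·777 + 4
19: 13213 = 19·695 + 8
23: 13213 = 23·574 + 11
29: 13213 = 29·455 + 18
31: 13213 = 31·426 + 7
37: 13213 = 37·357 + 4
41: 13213 = 41·322 + 11
43: 13213 = 43·307 + 12
47: 13213 = 47·281 + 6
53: 13213 = 53·249 + 16
59: 13213 = 59·223 + 56
61: 13213 = 61·216 + 37
67: 13213 = 67·197 + 14
71: 13213 = 71·186 + 7
73: 13213 = 73·181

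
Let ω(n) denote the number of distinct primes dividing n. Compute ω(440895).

6

440895 = 3 · 146965
146965 = 5 · 29393
29393 = 7 · 4199
4199 = 13 · 323
323 = 17 · 19
440895 = 3 · 5 · 7 · 13 · 17 · 19, which has 6 distinct prime factors.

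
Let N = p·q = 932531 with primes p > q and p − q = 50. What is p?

991

Since p = q + 50, we have 932531 = q(q + 50), so q² + 50q − 932531 = 0.
Discriminant: 50² + 4·932531 = 2500 + 3730124 = 3732624; √3732624 = 1932.
q = (−50 + 1932)/2 = 941, and p = q + 50 = 991.
Check: 941 · 991 = 932531.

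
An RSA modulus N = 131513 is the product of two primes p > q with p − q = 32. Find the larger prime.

Since p = q + 32, we have 131513 = q(q + 32), so q² + 32q − 131513 = 0.
Discriminant: 32² + 4·131513 = 1024 + 526052 = 527076; √527076 = 726.
q = (−32 + 726)/2 = 347, and p = q + 32 = 379.
Check: 347 · 379 = 131513.

379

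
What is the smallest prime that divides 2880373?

41

2880373 is odd.
Digit sum 31, not divisible by 3.
Ends in 3: not divisible by 5.
7: 2880373 = 7·411481 + 6
11: 2880373 = 11·261852 + 1
13: 2880373 = 13·221567 + 2
17: 2880373 = 17·169433 + 12
19: 2880373 = 19·151598 + 11
23: 2880373 = 23·125233 + 14
29: 2880373 = 29·99323 + 6
31: 2880373 = 31·92915 + 8
37: 2880373 = 37·77847 + 34
41: 2880373 = 41·70253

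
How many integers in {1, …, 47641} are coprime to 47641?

42000

Factor: 47641 = 11 · 61 · 71.
φ(47641) = (11−1) · (61−1) · (71−1) = 10 · 60 · 70 = 42000.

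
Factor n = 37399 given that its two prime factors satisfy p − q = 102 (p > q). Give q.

Since p = q + 102, we have 37399 = q(q + 102), so q² + 102q − 37399 = 0.
Discriminant: 102² + 4·37399 = 10404 + 149596 = 160000; √160000 = 400.
q = (−102 + 400)/2 = 149, and p = q + 102 = 251.
Check: 149 · 251 = 37399.

149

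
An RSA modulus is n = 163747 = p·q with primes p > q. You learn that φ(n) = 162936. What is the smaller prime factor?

373

φ(n) = (p−1)(q−1) = n − (p+q) + 1, so p + q = 163747 − 162936 + 1 = 812.
p and q are the roots of t² − 812t + 163747 = 0.
Discriminant: 812² − 4·163747 = 659344 − 654988 = 4356; √4356 = 66.
q = (812 − 66)/2 = 373, p = (812 + 66)/2 = 439.
Check: 373 · 439 = 163747.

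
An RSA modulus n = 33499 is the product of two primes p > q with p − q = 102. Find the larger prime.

241

Since p = q + 102, we have 33499 = q(q + 102), so q² + 102q − 33499 = 0.
Discriminant: 102² + 4·33499 = 10404 + 133996 = 144400; √144400 = 380.
q = (−102 + 380)/2 = 139, and p = q + 102 = 241.
Check: 139 · 241 = 33499.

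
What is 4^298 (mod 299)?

165

4^1 ≡ 4 (mod 299)
4^2 ≡ 4^2 = 16 ≡ 16 (mod 299)
4^4 ≡ 16^2 = 256 ≡ 256 (mod 299)
4^8 ≡ 256^2 = 65536 ≡ 55 (mod 299)
4^16 ≡ 55^2 = 3025 ≡ 35 (mod 299)
4^32 ≡ 35^2 = 1225 ≡ 29 (mod 299)
4^64 ≡ 29^2 = 841 ≡ 243 (mod 299)
4^128 ≡ 243^2 = 59049 ≡ 146 (mod 299)
4^256 ≡ 146^2 = 21316 ≡ 87 (mod 299)
298 = 256 + 32 + 8 + 2 in binary powers of 2.
So 4^298 ≡ 87 · 29 · 55 · 16 ≡ 165 (mod 299).
Since 165 ≠ 1, base 4 is a Fermat witness: 299 is composite.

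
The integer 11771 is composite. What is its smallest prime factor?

79

11771 is odd.
Digit sum 17, not divisible by 3.
Ends in 1: not divisible by 5.
7: 11771 = 7·1681 + 4
11: 11771 = 11·1070 + 1
13: 11771 = 13·905 + 6
17: 11771 = 17·692 + 7
19: 11771 = 19·619 + 10
23: 11771 = 23·511 + 18
29: 11771 = 29·405 + 26
31: 11771 = 31·379 + 22
37: 11771 = 37·318 + 5
41: 11771 = 41·287 + 4
43: 11771 = 43·273 + 32
47: 11771 = 47·250 + 21
53: 11771 = 53·222 + 5
59: 11771 = 59·199 + 30
61: 11771 = 61·192 + 59
67: 11771 = 67·175 + 46
71: 11771 = 71·165 + 56
73: 11771 = 73·161 + 18
79: 11771 = 79·149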